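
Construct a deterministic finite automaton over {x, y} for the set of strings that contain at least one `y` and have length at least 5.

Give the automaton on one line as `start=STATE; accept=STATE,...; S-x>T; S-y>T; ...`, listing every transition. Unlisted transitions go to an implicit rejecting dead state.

start=A; accept=N,O,Q,R; A-x>B; A-y>C; B-x>D; B-y>E; C-x>E; C-y>F; D-x>G; D-y>H; E-x>H; E-y>I; F-x>I; F-y>I; G-x>J; G-y>K; H-x>K; H-y>L; I-x>L; I-y>L; J-x>M; J-y>N; K-x>N; K-y>O; L-x>O; L-y>O; M-x>P; M-y>Q; N-x>Q; N-y>R; O-x>R; O-y>R; P-x>P; P-y>Q; Q-x>Q; Q-y>R; R-x>R; R-y>R

Run two small machines in parallel and take their product. The first has 3 states tracking the count of `y`s, saturating at 2; the second has 7 states tracking the input length, saturating at 6. A product state is a pair (one from each), accepting exactly when both do.
18 states suffice.
       x  y 
>  A   B  C 
   B   D  E 
   C   E  F 
   D   G  H 
   E   H  I 
   F   I  I 
   G   J  K 
   H   K  L 
   I   L  L 
   J   M  N 
   K   N  O 
   L   O  O 
   M   P  Q 
 * N   Q  R 
 * O   R  R 
   P   P  Q 
 * Q   Q  R 
 * R   R  R 
(> = start, * = accepting)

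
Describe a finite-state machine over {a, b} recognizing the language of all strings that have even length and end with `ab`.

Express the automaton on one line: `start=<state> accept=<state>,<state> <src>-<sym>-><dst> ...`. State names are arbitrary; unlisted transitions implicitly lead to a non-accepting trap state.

start=S0 accept=S4 S0-a->S1 S0-b->S2 S1-a->S3 S1-b->S4 S2-a->S3 S2-b->S0 S3-a->S1 S3-b->S5 S4-a->S1 S4-b->S2 S5-a->S3 S5-b->S0

Handle the two conditions separately and then intersect. One (2 states) tracks the input length modulo 2; the other (3 states) tracks how much of the suffix `ab` has currently been matched. Each combined state is a pair, one component from each; accept when both components accept.
With 6 states:
        a   b  
>  S0   S1  S2 
   S1   S3  S4 
   S2   S3  S0 
   S3   S1  S5 
 * S4   S1  S2 
   S5   S3  S0 
(> = start, * = accepting)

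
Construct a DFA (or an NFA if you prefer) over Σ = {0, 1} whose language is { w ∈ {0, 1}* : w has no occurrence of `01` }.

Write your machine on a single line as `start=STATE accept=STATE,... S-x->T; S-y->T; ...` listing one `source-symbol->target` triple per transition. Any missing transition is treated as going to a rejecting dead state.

This is the complement of 'contains `01`'. Use the same substring-matching states — q0 through q2 holding how much of `01` has just been matched — but flip the accepting set: everything except the trap q2 accepts.
        0   1  
>* q0   q1  q0 
 * q1   q1  q2 
   q2   q2  q2 
(> = start, * = accepting)

start=q0; accept=q0,q1; q0-0->q1; q0-1->q0; q1-0->q1; q1-1->q2; q2-0->q2; q2-1->q2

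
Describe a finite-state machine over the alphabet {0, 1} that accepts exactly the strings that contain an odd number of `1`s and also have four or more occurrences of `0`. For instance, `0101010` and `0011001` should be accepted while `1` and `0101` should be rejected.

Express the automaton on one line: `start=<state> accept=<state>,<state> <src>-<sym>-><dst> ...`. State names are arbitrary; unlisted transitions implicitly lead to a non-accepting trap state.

Run two small machines in parallel and take their product. The first has 2 states tracking the count of `1`s modulo 2; the second has 6 states tracking the count of `0`s, saturating at 5. A product state is a pair (one from each), accepting exactly when both do. Equivalent product states are then merged.
A 10-state machine:
        0   1  
>  s0   s1  s2 
   s1   s3  s4 
   s2   s4  s0 
   s3   s5  s6 
   s4   s6  s1 
   s5   s7  s8 
   s6   s8  s3 
   s7   s7  s9 
   s8   s9  s5 
 * s9   s9  s7 
(> = start, * = accepting)

start=s0 accept=s9 s0-0->s1 s0-1->s2 s1-0->s3 s1-1->s4 s2-0->s4 s2-1->s0 s3-0->s5 s3-1->s6 s4-0->s6 s4-1->s1 s5-0->s7 s5-1->s8 s6-0->s8 s6-1->s3 s7-0->s7 s7-1->s9 s8-0->s9 s8-1->s5 s9-0->s9 s9-1->s7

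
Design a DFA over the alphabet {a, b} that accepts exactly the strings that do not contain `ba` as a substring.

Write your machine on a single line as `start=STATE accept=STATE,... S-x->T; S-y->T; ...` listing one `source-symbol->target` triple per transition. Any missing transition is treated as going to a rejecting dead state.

start=q0; accept=q0,q1; q0-a->q0; q0-b->q1; q1-a->q2; q1-b->q1; q2-a->q2; q2-b->q2

This is the complement of 'contains `ba`'. Use the same substring-matching states — q0 through q2 holding how much of `ba` has just been matched — but flip the accepting set: everything except the trap q2 accepts.
        a   b  
>* q0   q0  q1 
 * q1   q2  q1 
   q2   q2  q2 
(> = start, * = accepting)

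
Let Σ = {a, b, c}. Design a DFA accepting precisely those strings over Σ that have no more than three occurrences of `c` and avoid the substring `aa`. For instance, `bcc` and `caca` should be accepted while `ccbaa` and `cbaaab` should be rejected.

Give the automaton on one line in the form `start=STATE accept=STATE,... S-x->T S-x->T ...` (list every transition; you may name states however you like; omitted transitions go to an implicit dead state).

Handle the two conditions separately and then intersect. The first has 5 states tracking the count of `c`s, saturating at 4; the second has 3 states tracking partial matches of the forbidden pattern `aa`. A product state is a pair (one from each), accepting exactly when both do. Equivalent product states are then merged.
9 states suffice.
        a   b   c  
>* q0   q1  q0  q2 
 * q1   q3  q0  q2 
 * q2   q4  q2  q5 
   q3   q3  q3  q3 
 * q4   q3  q2  q5 
 * q5   q6  q5  q7 
 * q6   q3  q5  q7 
 * q7   q8  q7  q3 
 * q8   q3  q7  q3 
(> = start, * = accepting)

start=q0 accept=q0,q1,q2,q4,q5,q6,q7,q8 q0-a->q1 q0-b->q0 q0-c->q2 q1-a->q3 q1-b->q0 q1-c->q2 q2-a->q4 q2-b->q2 q2-c->q5 q3-a->q3 q3-b->q3 q3-c->q3 q4-a->q3 q4-b->q2 q4-c->q5 q5-a->q6 q5-b->q5 q5-c->q7 q6-a->q3 q6-b->q5 q6-c->q7 q7-a->q8 q7-b->q7 q7-c->q3 q8-a->q3 q8-b->q7 q8-c->q3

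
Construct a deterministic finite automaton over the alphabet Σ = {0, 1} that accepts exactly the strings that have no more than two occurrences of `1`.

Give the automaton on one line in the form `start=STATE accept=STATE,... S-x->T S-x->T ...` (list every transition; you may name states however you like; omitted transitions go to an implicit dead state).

start=A accept=A,B,C A-0->A A-1->B B-0->B B-1->C C-0->C C-1->D D-0->D D-1->D

Count `1`s, saturating at 3: states A through C mean 0 through 2 `1`s seen; D means more than 2. Each `1` increments (capped at D); other symbols loop. Accept from {A, B, C}.
4 states suffice.
       0  1 
>* A   A  B 
 * B   B  C 
 * C   C  D 
   D   D  D 
(> = start, * = accepting)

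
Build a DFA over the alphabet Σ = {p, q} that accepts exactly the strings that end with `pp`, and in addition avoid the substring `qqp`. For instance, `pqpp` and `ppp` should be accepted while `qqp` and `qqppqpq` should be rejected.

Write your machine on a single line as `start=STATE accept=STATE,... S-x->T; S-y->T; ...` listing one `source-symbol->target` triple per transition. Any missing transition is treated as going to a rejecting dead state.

Run two small machines in parallel and take their product. One (3 states) tracks how much of the suffix `pp` has currently been matched; the other (4 states) tracks partial matches of the forbidden pattern `qqp`. Each combined state is a pair, one component from each; accept when both components accept.
8 states suffice.
        p   q  
>  S0   S1  S2 
   S1   S3  S2 
   S2   S1  S4 
 * S3   S3  S2 
   S4   S5  S4 
   S5   S6  S7 
   S6   S6  S7 
   S7   S5  S7 
(> = start, * = accepting)

start=S0; accept=S3; S0-p->S1; S0-q->S2; S1-p->S3; S1-q->S2; S2-p->S1; S2-q->S4; S3-p->S3; S3-q->S2; S4-p->S5; S4-q->S4; S5-p->S6; S5-q->S7; S6-p->S6; S6-q->S7; S7-p->S5; S7-q->S7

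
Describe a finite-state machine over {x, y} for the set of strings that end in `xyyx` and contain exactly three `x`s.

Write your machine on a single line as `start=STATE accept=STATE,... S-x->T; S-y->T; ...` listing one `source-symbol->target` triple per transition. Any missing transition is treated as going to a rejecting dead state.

start=A; accept=G; A-x->B; A-y->A; B-x->C; B-y->B; C-x->D; C-y->E; D-x->D; D-y->D; E-x->D; E-y->F; F-x->G; F-y->D; G-x->D; G-y->D

Build one automaton per condition and run them in lockstep. One (5 states) tracks how much of the suffix `xyyx` has currently been matched; the other (5 states) tracks the count of `x`s, saturating at 4. Each combined state is a pair, one component from each; accept when both components accept. After merging equivalent states the machine shrinks.
7 states suffice.
       x  y 
>  A   B  A 
   B   C  B 
   C   D  E 
   D   D  D 
   E   D  F 
   F   G  D 
 * G   D  D 
(> = start, * = accepting)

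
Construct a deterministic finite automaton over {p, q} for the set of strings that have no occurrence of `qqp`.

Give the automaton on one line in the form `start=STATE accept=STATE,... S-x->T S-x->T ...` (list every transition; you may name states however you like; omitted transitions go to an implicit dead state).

This is the complement of 'contains `qqp`'. Use the same substring-matching states — s0 through s3 holding how much of `qqp` has just been matched — but flip the accepting set: everything except the trap s3 accepts.
4 states suffice.
        p   q  
>* s0   s0  s1 
 * s1   s0  s2 
 * s2   s3  s2 
   s3   s3  s3 
(> = start, * = accepting)

start=s0 accept=s0,s1,s2 s0-p->s0 s0-q->s1 s1-p->s0 s1-q->s2 s2-p->s3 s2-q->s2 s3-p->s3 s3-q->s3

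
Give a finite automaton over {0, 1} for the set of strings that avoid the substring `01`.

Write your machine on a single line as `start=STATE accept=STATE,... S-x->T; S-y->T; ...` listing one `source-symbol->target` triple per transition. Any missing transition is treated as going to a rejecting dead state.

start=q0; accept=q0,q1; q0-0->q1; q0-1->q0; q1-0->q1; q1-1->q2; q2-0->q2; q2-1->q2

Track partial matches of the forbidden pattern `01`. State q2 is a dead state reached once `01` has occurred; every other state accepts. q0 means no part of `01` is currently matched.
3 states suffice.
        0   1  
>* q0   q1  q0 
 * q1   q1  q2 
   q2   q2  q2 
(> = start, * = accepting)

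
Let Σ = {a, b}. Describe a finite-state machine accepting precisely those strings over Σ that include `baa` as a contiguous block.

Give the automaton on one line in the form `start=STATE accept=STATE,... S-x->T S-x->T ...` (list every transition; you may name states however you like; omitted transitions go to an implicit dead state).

States s0..s2 record the length of the longest prefix of `baa` that matches the current input suffix. Reaching s3 means `baa` has been seen, and we stay there forever. Accept from s3.
With 4 states:
        a   b  
>  s0   s0  s1 
   s1   s2  s1 
   s2   s3  s1 
 * s3   s3  s3 
(> = start, * = accepting)

start=s0 accept=s3 s0-a->s0 s0-b->s1 s1-a->s2 s1-b->s1 s2-a->s3 s2-b->s1 s3-a->s3 s3-b->s3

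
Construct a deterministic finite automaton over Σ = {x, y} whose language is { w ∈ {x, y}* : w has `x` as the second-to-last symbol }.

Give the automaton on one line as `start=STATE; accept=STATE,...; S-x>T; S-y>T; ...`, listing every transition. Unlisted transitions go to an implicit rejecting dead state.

A DFA must remember the last 2 symbols (since which symbol is second-to-last isn't known until the input ends). Use one state per possible window of the last ≤2 symbols; accept from those whose window starts with `x`.
With 7 states:
        x   y  
>  S0   S1  S2 
   S1   S3  S4 
   S2   S5  S6 
 * S3   S3  S4 
 * S4   S5  S6 
   S5   S3  S4 
   S6   S5  S6 
(> = start, * = accepting)

start=S0; accept=S3,S4; S0-x>S1; S0-y>S2; S1-x>S3; S1-y>S4; S2-x>S5; S2-y>S6; S3-x>S3; S3-y>S4; S4-x>S5; S4-y>S6; S5-x>S3; S5-y>S4; S6-x>S5; S6-y>S6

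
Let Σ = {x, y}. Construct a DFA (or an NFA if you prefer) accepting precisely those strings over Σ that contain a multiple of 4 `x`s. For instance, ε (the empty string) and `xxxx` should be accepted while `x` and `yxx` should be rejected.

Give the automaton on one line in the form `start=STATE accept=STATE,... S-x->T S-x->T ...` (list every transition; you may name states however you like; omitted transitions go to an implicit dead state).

start=q0 accept=q0 q0-x->q1 q0-y->q0 q1-x->q2 q1-y->q1 q2-x->q3 q2-y->q2 q3-x->q0 q3-y->q3

The only thing that matters is how many `x`s have appeared, reduced mod 4. Use one state per residue: q0 for 0, …, q3 for 3. Reading `x` moves to the next residue; anything else stays put. q0 is accepting.
        x   y  
>* q0   q1  q0 
   q1   q2  q1 
   q2   q3  q2 
   q3   q0  q3 
(> = start, * = accepting)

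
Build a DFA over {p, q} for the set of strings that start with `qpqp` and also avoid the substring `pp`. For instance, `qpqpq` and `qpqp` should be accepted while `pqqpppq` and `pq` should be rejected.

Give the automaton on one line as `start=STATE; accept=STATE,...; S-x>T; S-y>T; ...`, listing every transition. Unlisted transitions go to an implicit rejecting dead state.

start=s0; accept=s7,s9; s0-p>s1; s0-q>s2; s1-p>s3; s1-q>s4; s2-p>s5; s2-q>s4; s3-p>s3; s3-q>s3; s4-p>s1; s4-q>s4; s5-p>s3; s5-q>s6; s6-p>s7; s6-q>s4; s7-p>s8; s7-q>s9; s8-p>s8; s8-q>s8; s9-p>s7; s9-q>s9

Build one automaton per condition and run them in lockstep. The first has 6 states tracking whether the input so far still matches the prefix `qpqp`; the second has 3 states tracking partial matches of the forbidden pattern `pp`. A product state is a pair (one from each), accepting exactly when both do.
With 10 states:
        p   q  
>  s0   s1  s2 
   s1   s3  s4 
   s2   s5  s4 
   s3   s3  s3 
   s4   s1  s4 
   s5   s3  s6 
   s6   s7  s4 
 * s7   s8  s9 
   s8   s8  s8 
 * s9   s7  s9 
(> = start, * = accepting)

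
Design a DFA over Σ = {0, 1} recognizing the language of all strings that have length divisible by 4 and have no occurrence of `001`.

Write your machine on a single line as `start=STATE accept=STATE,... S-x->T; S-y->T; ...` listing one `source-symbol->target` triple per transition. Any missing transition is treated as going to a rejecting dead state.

Handle the two conditions separately and then intersect. The first has 4 states tracking the input length modulo 4; the second has 4 states tracking partial matches of the forbidden pattern `001`. A product state is a pair (one from each), accepting exactly when both do. After merging equivalent states the machine shrinks.
A 13-state machine:
          0    1  
>* q0     q1   q2 
   q1     q3   q4 
   q2     q5   q4 
   q3     q6   q7 
   q4     q8   q9 
   q5     q6   q9 
   q6    q10   q7 
   q7     q7   q7 
   q8    q10   q0 
   q9    q11   q0 
 * q10   q12   q7 
 * q11   q12   q2 
   q12    q3   q7 
(> = start, * = accepting)

start=q0; accept=q0,q10,q11; q0-0->q1; q0-1->q2; q1-0->q3; q1-1->q4; q2-0->q5; q2-1->q4; q3-0->q6; q3-1->q7; q4-0->q8; q4-1->q9; q5-0->q6; q5-1->q9; q6-0->q10; q6-1->q7; q7-0->q7; q7-1->q7; q8-0->q10; q8-1->q0; q9-0->q11; q9-1->q0; q10-0->q12; q10-1->q7; q11-0->q12; q11-1->q2; q12-0->q3; q12-1->q7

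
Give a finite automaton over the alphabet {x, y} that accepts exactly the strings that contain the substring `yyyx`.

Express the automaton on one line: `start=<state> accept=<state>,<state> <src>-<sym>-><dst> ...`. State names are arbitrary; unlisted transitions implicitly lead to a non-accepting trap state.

States q0..q3 record the length of the longest prefix of `yyyx` that matches the current input suffix. Reaching q4 means `yyyx` has been seen, and we stay there forever. Accept from q4.
        x   y  
>  q0   q0  q1 
   q1   q0  q2 
   q2   q0  q3 
   q3   q4  q3 
 * q4   q4  q4 
(> = start, * = accepting)

start=q0 accept=q4 q0-x->q0 q0-y->q1 q1-x->q0 q1-y->q2 q2-x->q0 q2-y->q3 q3-x->q4 q3-y->q3 q4-x->q4 q4-y->q4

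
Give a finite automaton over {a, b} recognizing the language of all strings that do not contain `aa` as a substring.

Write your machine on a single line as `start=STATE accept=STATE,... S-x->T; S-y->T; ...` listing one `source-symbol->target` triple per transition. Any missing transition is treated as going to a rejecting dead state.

Track partial matches of the forbidden pattern `aa`. State q2 is a dead state reached once `aa` has occurred; every other state accepts. q0 means no part of `aa` is currently matched.
A 3-state machine:
        a   b  
>* q0   q1  q0 
 * q1   q2  q0 
   q2   q2  q2 
(> = start, * = accepting)

start=q0; accept=q0,q1; q0-a->q1; q0-b->q0; q1-a->q2; q1-b->q0; q2-a->q2; q2-b->q2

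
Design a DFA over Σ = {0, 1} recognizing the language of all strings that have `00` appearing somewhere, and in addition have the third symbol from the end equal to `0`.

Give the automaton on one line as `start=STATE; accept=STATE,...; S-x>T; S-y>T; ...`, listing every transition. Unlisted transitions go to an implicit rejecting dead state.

Run two small machines in parallel and take their product. The first has 3 states tracking whether and how much of `00` has been seen; the second has 15 states tracking the last 3 symbols read. A product state is a pair (one from each), accepting exactly when both do. After merging equivalent states the machine shrinks.
       0  1 
>  A   B  A 
   B   C  A 
   C   D  E 
 * D   D  E 
 * E   F  G 
 * F   C  H 
 * G   I  J 
   H   F  G 
   I   C  H 
   J   I  J 
(> = start, * = accepting)

start=A; accept=D,E,F,G; A-0>B; A-1>A; B-0>C; B-1>A; C-0>D; C-1>E; D-0>D; D-1>E; E-0>F; E-1>G; F-0>C; F-1>H; G-0>I; G-1>J; H-0>F; H-1>G; I-0>C; I-1>H; J-0>I; J-1>J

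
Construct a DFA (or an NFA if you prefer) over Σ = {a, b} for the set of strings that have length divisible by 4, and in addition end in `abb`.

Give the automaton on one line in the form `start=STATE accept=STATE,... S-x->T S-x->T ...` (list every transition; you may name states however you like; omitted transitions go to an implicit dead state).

start=S0 accept=S6 S0-a->S1 S0-b->S1 S1-a->S2 S1-b->S3 S2-a->S4 S2-b->S5 S3-a->S4 S3-b->S4 S4-a->S0 S4-b->S0 S5-a->S0 S5-b->S6 S6-a->S1 S6-b->S1

Run two small machines in parallel and take their product. The first has 4 states tracking the input length modulo 4; the second has 4 states tracking how much of the suffix `abb` has currently been matched. A product state is a pair (one from each), accepting exactly when both do. Equivalent product states are then merged.
7 states suffice.
        a   b  
>  S0   S1  S1 
   S1   S2  S3 
   S2   S4  S5 
   S3   S4  S4 
   S4   S0  S0 
   S5   S0  S6 
 * S6   S1  S1 
(> = start, * = accepting)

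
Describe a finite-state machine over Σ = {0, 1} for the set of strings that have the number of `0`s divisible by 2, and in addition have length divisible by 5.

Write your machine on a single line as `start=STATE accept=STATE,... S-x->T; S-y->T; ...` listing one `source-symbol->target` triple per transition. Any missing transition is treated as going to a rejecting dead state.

start=S0; accept=S0; S0-0->S1; S0-1->S2; S1-0->S3; S1-1->S4; S2-0->S4; S2-1->S3; S3-0->S5; S3-1->S6; S4-0->S6; S4-1->S5; S5-0->S7; S5-1->S8; S6-0->S8; S6-1->S7; S7-0->S9; S7-1->S0; S8-0->S0; S8-1->S9; S9-0->S2; S9-1->S1

Build one automaton per condition and run them in lockstep. One (2 states) tracks the count of `0`s modulo 2; the other (5 states) tracks the input length modulo 5. Each combined state is a pair, one component from each; accept when both components accept.
With 10 states:
        0   1  
>* S0   S1  S2 
   S1   S3  S4 
   S2   S4  S3 
   S3   S5  S6 
   S4   S6  S5 
   S5   S7  S8 
   S6   S8  S7 
   S7   S9  S0 
   S8   S0  S9 
   S9   S2  S1 
(> = start, * = accepting)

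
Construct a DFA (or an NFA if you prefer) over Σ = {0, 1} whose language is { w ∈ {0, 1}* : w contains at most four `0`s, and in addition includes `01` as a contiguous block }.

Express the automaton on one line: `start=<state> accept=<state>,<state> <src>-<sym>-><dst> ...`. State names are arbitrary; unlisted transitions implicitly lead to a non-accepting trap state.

Handle the two conditions separately and then intersect. The first has 6 states tracking the count of `0`s, saturating at 5; the second has 3 states tracking whether and how much of `01` has been seen. A product state is a pair (one from each), accepting exactly when both do. After merging equivalent states the machine shrinks.
       0  1 
>  A   B  A 
   B   C  D 
   C   E  F 
 * D   F  D 
   E   G  H 
 * F   H  F 
   G   I  J 
 * H   J  H 
   I   I  I 
 * J   I  J 
(> = start, * = accepting)

start=A accept=D,F,H,J A-0->B A-1->A B-0->C B-1->D C-0->E C-1->F D-0->F D-1->D E-0->G E-1->H F-0->H F-1->F G-0->I G-1->J H-0->J H-1->H I-0->I I-1->I J-0->I J-1->J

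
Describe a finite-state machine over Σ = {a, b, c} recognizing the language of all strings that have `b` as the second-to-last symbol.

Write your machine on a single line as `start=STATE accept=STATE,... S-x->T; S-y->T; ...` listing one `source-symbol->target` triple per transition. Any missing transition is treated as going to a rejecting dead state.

start=q0; accept=q7,q8,q9; q0-a->q1; q0-b->q2; q0-c->q3; q1-a->q4; q1-b->q5; q1-c->q6; q2-a->q7; q2-b->q8; q2-c->q9; q3-a->q10; q3-b->q11; q3-c->q12; q4-a->q4; q4-b->q5; q4-c->q6; q5-a->q7; q5-b->q8; q5-c->q9; q6-a->q10; q6-b->q11; q6-c->q12; q7-a->q4; q7-b->q5; q7-c->q6; q8-a->q7; q8-b->q8; q8-c->q9; q9-a->q10; q9-b->q11; q9-c->q12; q10-a->q4; q10-b->q5; q10-c->q6; q11-a->q7; q11-b->q8; q11-c->q9; q12-a->q10; q12-b->q11; q12-c->q12

Because acceptance depends on a position counted from the end, the machine has to buffer the most recent 2 symbols. Make each state the string of the last up-to-2 symbols read; on input `x` shift the window left and append `x`. Accept when the buffered window has length 2 and begins with `b`.
13 states suffice.
          a    b    c  
>  q0     q1   q2   q3 
   q1     q4   q5   q6 
   q2     q7   q8   q9 
   q3    q10  q11  q12 
   q4     q4   q5   q6 
   q5     q7   q8   q9 
   q6    q10  q11  q12 
 * q7     q4   q5   q6 
 * q8     q7   q8   q9 
 * q9    q10  q11  q12 
   q10    q4   q5   q6 
   q11    q7   q8   q9 
   q12   q10  q11  q12 
(> = start, * = accepting)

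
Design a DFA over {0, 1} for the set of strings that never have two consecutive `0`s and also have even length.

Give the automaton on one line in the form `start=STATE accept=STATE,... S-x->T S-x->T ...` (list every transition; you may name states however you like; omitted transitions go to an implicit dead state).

start=q0 accept=q0,q4 q0-0->q1 q0-1->q2 q1-0->q3 q1-1->q0 q2-0->q4 q2-1->q0 q3-0->q5 q3-1->q5 q4-0->q5 q4-1->q2 q5-0->q3 q5-1->q3

Handle the two conditions separately and then intersect. One (3 states) tracks partial matches of the forbidden pattern `00`; the other (2 states) tracks the input length modulo 2. Each combined state is a pair, one component from each; accept when both components accept.
        0   1  
>* q0   q1  q2 
   q1   q3  q0 
   q2   q4  q0 
   q3   q5  q5 
 * q4   q5  q2 
   q5   q3  q3 
(> = start, * = accepting)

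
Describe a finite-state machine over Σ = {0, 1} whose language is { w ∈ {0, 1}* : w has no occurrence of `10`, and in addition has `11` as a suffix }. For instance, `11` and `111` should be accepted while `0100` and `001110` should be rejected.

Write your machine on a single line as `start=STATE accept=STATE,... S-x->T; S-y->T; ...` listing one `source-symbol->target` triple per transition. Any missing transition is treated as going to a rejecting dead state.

start=s0; accept=s3; s0-0->s0; s0-1->s1; s1-0->s2; s1-1->s3; s2-0->s2; s2-1->s2; s3-0->s2; s3-1->s3

Build one automaton per condition and run them in lockstep. The first has 3 states tracking partial matches of the forbidden pattern `10`; the second has 3 states tracking how much of the suffix `11` has currently been matched. A product state is a pair (one from each), accepting exactly when both do. Minimizing collapses redundant product states.
4 states suffice.
        0   1  
>  s0   s0  s1 
   s1   s2  s3 
   s2   s2  s2 
 * s3   s2  s3 
(> = start, * = accepting)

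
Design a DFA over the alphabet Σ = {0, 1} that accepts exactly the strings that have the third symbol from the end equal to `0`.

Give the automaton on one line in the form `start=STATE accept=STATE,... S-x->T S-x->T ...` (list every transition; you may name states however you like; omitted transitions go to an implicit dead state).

Because acceptance depends on a position counted from the end, the machine has to buffer the most recent 3 symbols. Make each state the string of the last up-to-3 symbols read; on input `x` shift the window left and append `x`. Accept when the buffered window has length 3 and begins with `0`.
15 states suffice.
       0  1 
>  A   B  C 
   B   D  E 
   C   F  G 
   D   H  I 
   E   J  K 
   F   L  M 
   G   N  O 
 * H   H  I 
 * I   J  K 
 * J   L  M 
 * K   N  O 
   L   H  I 
   M   J  K 
   N   L  M 
   O   N  O 
(> = start, * = accepting)

start=A accept=H,I,J,K A-0->B A-1->C B-0->D B-1->E C-0->F C-1->G D-0->H D-1->I E-0->J E-1->K F-0->L F-1->M G-0->N G-1->O H-0->H H-1->I I-0->J I-1->K J-0->L J-1->M K-0->N K-1->O L-0->H L-1->I M-0->J M-1->K N-0->L N-1->M O-0->N O-1->O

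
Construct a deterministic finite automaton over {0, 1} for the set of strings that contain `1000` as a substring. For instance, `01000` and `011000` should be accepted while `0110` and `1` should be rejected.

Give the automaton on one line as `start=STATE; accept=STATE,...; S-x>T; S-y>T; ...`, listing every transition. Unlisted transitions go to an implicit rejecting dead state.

start=S0; accept=S4; S0-0>S0; S0-1>S1; S1-0>S2; S1-1>S1; S2-0>S3; S2-1>S1; S3-0>S4; S3-1>S1; S4-0>S4; S4-1>S4

Track how much of `1000` has been matched so far: state S0 is no progress, S4 is the absorbing accept state reached once `1000` has occurred. Intermediate states record partial matches; on a mismatch, fall back to the longest reusable overlap.
With 5 states:
        0   1  
>  S0   S0  S1 
   S1   S2  S1 
   S2   S3  S1 
   S3   S4  S1 
 * S4   S4  S4 
(> = start, * = accepting)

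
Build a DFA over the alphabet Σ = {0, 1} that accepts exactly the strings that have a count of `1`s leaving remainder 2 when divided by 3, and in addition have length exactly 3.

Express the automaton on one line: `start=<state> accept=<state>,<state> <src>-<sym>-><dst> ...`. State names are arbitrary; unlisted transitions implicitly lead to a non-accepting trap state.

Build one automaton per condition and run them in lockstep. One (3 states) tracks the count of `1`s modulo 3; the other (5 states) tracks the input length, saturating at 4. Each combined state is a pair, one component from each; accept when both components accept.
12 states suffice.
          0    1  
>  s0     s1   s2 
   s1     s3   s4 
   s2     s4   s5 
   s3     s6   s7 
   s4     s7   s8 
   s5     s8   s6 
   s6     s9  s10 
   s7    s10  s11 
 * s8    s11   s9 
   s9     s9  s10 
   s10   s10  s11 
   s11   s11   s9 
(> = start, * = accepting)

start=s0 accept=s8 s0-0->s1 s0-1->s2 s1-0->s3 s1-1->s4 s2-0->s4 s2-1->s5 s3-0->s6 s3-1->s7 s4-0->s7 s4-1->s8 s5-0->s8 s5-1->s6 s6-0->s9 s6-1->s10 s7-0->s10 s7-1->s11 s8-0->s11 s8-1->s9 s9-0->s9 s9-1->s10 s10-0->s10 s10-1->s11 s11-0->s11 s11-1->s9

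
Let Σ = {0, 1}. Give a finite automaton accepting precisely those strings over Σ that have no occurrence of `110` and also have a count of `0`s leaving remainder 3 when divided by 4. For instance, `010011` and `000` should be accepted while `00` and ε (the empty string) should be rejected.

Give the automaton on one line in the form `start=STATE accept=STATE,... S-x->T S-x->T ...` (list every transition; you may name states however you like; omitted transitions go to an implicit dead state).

start=s0 accept=s6,s8,s9 s0-0->s1 s0-1->s2 s1-0->s3 s1-1->s4 s2-0->s1 s2-1->s5 s3-0->s6 s3-1->s7 s4-0->s3 s4-1->s5 s5-0->s5 s5-1->s5 s6-0->s0 s6-1->s8 s7-0->s6 s7-1->s5 s8-0->s0 s8-1->s9 s9-0->s5 s9-1->s9

Run two small machines in parallel and take their product. One (4 states) tracks partial matches of the forbidden pattern `110`; the other (4 states) tracks the count of `0`s modulo 4. Each combined state is a pair, one component from each; accept when both components accept. After merging equivalent states the machine shrinks.
A 10-state machine:
        0   1  
>  s0   s1  s2 
   s1   s3  s4 
   s2   s1  s5 
   s3   s6  s7 
   s4   s3  s5 
   s5   s5  s5 
 * s6   s0  s8 
   s7   s6  s5 
 * s8   s0  s9 
 * s9   s5  s9 
(> = start, * = accepting)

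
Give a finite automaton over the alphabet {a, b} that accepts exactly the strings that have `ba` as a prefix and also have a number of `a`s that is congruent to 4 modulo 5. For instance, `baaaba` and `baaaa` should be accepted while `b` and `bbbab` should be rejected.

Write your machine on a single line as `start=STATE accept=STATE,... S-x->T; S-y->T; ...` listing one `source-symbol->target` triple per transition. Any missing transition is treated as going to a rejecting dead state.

start=q0; accept=q6; q0-a->q1; q0-b->q2; q1-a->q1; q1-b->q1; q2-a->q3; q2-b->q1; q3-a->q4; q3-b->q3; q4-a->q5; q4-b->q4; q5-a->q6; q5-b->q5; q6-a->q7; q6-b->q6; q7-a->q3; q7-b->q7

Handle the two conditions separately and then intersect. The first has 4 states tracking whether the input so far still matches the prefix `ba`; the second has 5 states tracking the count of `a`s modulo 5. A product state is a pair (one from each), accepting exactly when both do. Equivalent product states are then merged.
With 8 states:
        a   b  
>  q0   q1  q2 
   q1   q1  q1 
   q2   q3  q1 
   q3   q4  q3 
   q4   q5  q4 
   q5   q6  q5 
 * q6   q7  q6 
   q7   q3  q7 
(> = start, * = accepting)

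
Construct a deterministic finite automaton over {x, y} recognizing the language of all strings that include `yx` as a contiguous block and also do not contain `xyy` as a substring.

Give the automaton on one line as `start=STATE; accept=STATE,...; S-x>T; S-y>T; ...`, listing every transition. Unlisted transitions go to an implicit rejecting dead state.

start=q0; accept=q4,q6; q0-x>q1; q0-y>q2; q1-x>q1; q1-y>q3; q2-x>q4; q2-y>q2; q3-x>q4; q3-y>q5; q4-x>q4; q4-y>q6; q5-x>q7; q5-y>q5; q6-x>q4; q6-y>q7; q7-x>q7; q7-y>q7

Handle the two conditions separately and then intersect. One (3 states) tracks whether and how much of `yx` has been seen; the other (4 states) tracks partial matches of the forbidden pattern `xyy`. Each combined state is a pair, one component from each; accept when both components accept.
8 states suffice.
        x   y  
>  q0   q1  q2 
   q1   q1  q3 
   q2   q4  q2 
   q3   q4  q5 
 * q4   q4  q6 
   q5   q7  q5 
 * q6   q4  q7 
   q7   q7  q7 
(> = start, * = accepting)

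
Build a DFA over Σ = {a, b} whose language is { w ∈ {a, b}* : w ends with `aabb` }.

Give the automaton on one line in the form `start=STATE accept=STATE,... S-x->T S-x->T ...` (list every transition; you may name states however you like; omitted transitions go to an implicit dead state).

Let each state record the length of the longest suffix of the input read so far that is also a prefix of `aabb`. S1 means the last symbol is `a`; S2 means the last 2 symbols are `aa`; S3 means the last 3 symbols are `aab`; S4 means the last 4 symbols are `aabb`. Accept only at S4, where the string currently ends in `aabb`.
A 5-state machine:
        a   b  
>  S0   S1  S0 
   S1   S2  S0 
   S2   S2  S3 
   S3   S1  S4 
 * S4   S1  S0 
(> = start, * = accepting)

start=S0 accept=S4 S0-a->S1 S0-b->S0 S1-a->S2 S1-b->S0 S2-a->S2 S2-b->S3 S3-a->S1 S3-b->S4 S4-a->S1 S4-b->S0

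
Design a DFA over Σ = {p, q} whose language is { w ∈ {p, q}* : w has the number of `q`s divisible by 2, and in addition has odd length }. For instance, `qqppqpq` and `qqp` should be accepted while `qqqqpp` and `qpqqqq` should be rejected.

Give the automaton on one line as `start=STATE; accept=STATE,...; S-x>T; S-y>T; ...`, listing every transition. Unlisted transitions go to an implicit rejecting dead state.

Run two small machines in parallel and take their product. One (2 states) tracks the count of `q`s modulo 2; the other (2 states) tracks the input length modulo 2. Each combined state is a pair, one component from each; accept when both components accept.
A 4-state machine:
        p   q  
>  s0   s1  s2 
 * s1   s0  s3 
   s2   s3  s0 
   s3   s2  s1 
(> = start, * = accepting)

start=s0; accept=s1; s0-p>s1; s0-q>s2; s1-p>s0; s1-q>s3; s2-p>s3; s2-q>s0; s3-p>s2; s3-q>s1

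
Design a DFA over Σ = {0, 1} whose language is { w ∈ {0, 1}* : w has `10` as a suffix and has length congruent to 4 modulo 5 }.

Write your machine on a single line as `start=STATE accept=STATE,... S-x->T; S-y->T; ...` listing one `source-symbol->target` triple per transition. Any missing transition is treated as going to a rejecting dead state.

start=q0; accept=q11; q0-0->q1; q0-1->q2; q1-0->q3; q1-1->q4; q2-0->q5; q2-1->q4; q3-0->q6; q3-1->q7; q4-0->q8; q4-1->q7; q5-0->q6; q5-1->q7; q6-0->q9; q6-1->q10; q7-0->q11; q7-1->q10; q8-0->q9; q8-1->q10; q9-0->q0; q9-1->q12; q10-0->q13; q10-1->q12; q11-0->q0; q11-1->q12; q12-0->q14; q12-1->q2; q13-0->q1; q13-1->q2; q14-0->q3; q14-1->q4

Run two small machines in parallel and take their product. The first has 3 states tracking how much of the suffix `10` has currently been matched; the second has 5 states tracking the input length modulo 5. A product state is a pair (one from each), accepting exactly when both do.
          0    1  
>  q0     q1   q2 
   q1     q3   q4 
   q2     q5   q4 
   q3     q6   q7 
   q4     q8   q7 
   q5     q6   q7 
   q6     q9  q10 
   q7    q11  q10 
   q8     q9  q10 
   q9     q0  q12 
   q10   q13  q12 
 * q11    q0  q12 
   q12   q14   q2 
   q13    q1   q2 
   q14    q3   q4 
(> = start, * = accepting)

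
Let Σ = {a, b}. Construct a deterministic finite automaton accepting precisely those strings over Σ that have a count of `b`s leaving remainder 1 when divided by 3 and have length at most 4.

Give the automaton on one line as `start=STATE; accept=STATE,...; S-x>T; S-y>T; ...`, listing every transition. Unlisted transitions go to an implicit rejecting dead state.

start=s0; accept=s2,s4,s7,s10; s0-a>s1; s0-b>s2; s1-a>s3; s1-b>s4; s2-a>s4; s2-b>s5; s3-a>s6; s3-b>s7; s4-a>s7; s4-b>s8; s5-a>s8; s5-b>s6; s6-a>s9; s6-b>s10; s7-a>s10; s7-b>s11; s8-a>s11; s8-b>s9; s9-a>s12; s9-b>s13; s10-a>s13; s10-b>s14; s11-a>s14; s11-b>s12; s12-a>s12; s12-b>s13; s13-a>s13; s13-b>s14; s14-a>s14; s14-b>s12

Handle the two conditions separately and then intersect. The first has 3 states tracking the count of `b`s modulo 3; the second has 6 states tracking the input length, saturating at 5. A product state is a pair (one from each), accepting exactly when both do.
          a    b  
>  s0     s1   s2 
   s1     s3   s4 
 * s2     s4   s5 
   s3     s6   s7 
 * s4     s7   s8 
   s5     s8   s6 
   s6     s9  s10 
 * s7    s10  s11 
   s8    s11   s9 
   s9    s12  s13 
 * s10   s13  s14 
   s11   s14  s12 
   s12   s12  s13 
   s13   s13  s14 
   s14   s14  s12 
(> = start, * = accepting)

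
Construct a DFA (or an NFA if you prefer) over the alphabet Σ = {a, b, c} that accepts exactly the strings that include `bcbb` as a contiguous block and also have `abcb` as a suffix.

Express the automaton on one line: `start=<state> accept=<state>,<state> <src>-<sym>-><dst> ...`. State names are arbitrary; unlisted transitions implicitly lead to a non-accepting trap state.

start=q0 accept=q8 q0-a->q0 q0-b->q1 q0-c->q0 q1-a->q0 q1-b->q1 q1-c->q2 q2-a->q0 q2-b->q3 q2-c->q0 q3-a->q0 q3-b->q4 q3-c->q2 q4-a->q5 q4-b->q4 q4-c->q4 q5-a->q5 q5-b->q6 q5-c->q4 q6-a->q5 q6-b->q4 q6-c->q7 q7-a->q5 q7-b->q8 q7-c->q4 q8-a->q5 q8-b->q4 q8-c->q4

Handle the two conditions separately and then intersect. One (5 states) tracks whether and how much of `bcbb` has been seen; the other (5 states) tracks how much of the suffix `abcb` has currently been matched. Each combined state is a pair, one component from each; accept when both components accept. Minimizing collapses redundant product states.
        a   b   c  
>  q0   q0  q1  q0 
   q1   q0  q1  q2 
   q2   q0  q3  q0 
   q3   q0  q4  q2 
   q4   q5  q4  q4 
   q5   q5  q6  q4 
   q6   q5  q4  q7 
   q7   q5  q8  q4 
 * q8   q5  q4  q4 
(> = start, * = accepting)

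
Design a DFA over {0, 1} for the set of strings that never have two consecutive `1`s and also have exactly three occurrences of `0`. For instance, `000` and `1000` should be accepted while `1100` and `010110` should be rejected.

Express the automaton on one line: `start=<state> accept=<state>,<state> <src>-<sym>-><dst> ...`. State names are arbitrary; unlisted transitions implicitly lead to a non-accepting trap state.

start=q0 accept=q6,q8 q0-0->q1 q0-1->q2 q1-0->q3 q1-1->q4 q2-0->q1 q2-1->q5 q3-0->q6 q3-1->q7 q4-0->q3 q4-1->q5 q5-0->q5 q5-1->q5 q6-0->q5 q6-1->q8 q7-0->q6 q7-1->q5 q8-0->q5 q8-1->q5

Run two small machines in parallel and take their product. The first has 3 states tracking partial matches of the forbidden pattern `11`; the second has 5 states tracking the count of `0`s, saturating at 4. A product state is a pair (one from each), accepting exactly when both do. Minimizing collapses redundant product states.
With 9 states:
        0   1  
>  q0   q1  q2 
   q1   q3  q4 
   q2   q1  q5 
   q3   q6  q7 
   q4   q3  q5 
   q5   q5  q5 
 * q6   q5  q8 
   q7   q6  q5 
 * q8   q5  q5 
(> = start, * = accepting)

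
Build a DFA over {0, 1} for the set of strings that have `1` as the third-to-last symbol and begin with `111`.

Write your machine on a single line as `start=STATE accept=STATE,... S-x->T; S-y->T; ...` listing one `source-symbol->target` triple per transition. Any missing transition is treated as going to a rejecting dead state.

start=q0; accept=q14,q16,q17,q18; q0-0->q1; q0-1->q2; q1-0->q3; q1-1->q4; q2-0->q5; q2-1->q6; q3-0->q7; q3-1->q8; q4-0->q9; q4-1->q10; q5-0->q11; q5-1->q12; q6-0->q13; q6-1->q14; q7-0->q7; q7-1->q8; q8-0->q9; q8-1->q10; q9-0->q11; q9-1->q12; q10-0->q13; q10-1->q15; q11-0->q7; q11-1->q8; q12-0->q9; q12-1->q10; q13-0->q11; q13-1->q12; q14-0->q16; q14-1->q14; q15-0->q13; q15-1->q15; q16-0->q17; q16-1->q18; q17-0->q19; q17-1->q20; q18-0->q21; q18-1->q22; q19-0->q19; q19-1->q20; q20-0->q21; q20-1->q22; q21-0->q17; q21-1->q18; q22-0->q16; q22-1->q14

Handle the two conditions separately and then intersect. One (15 states) tracks the last 3 symbols read; the other (5 states) tracks whether the input so far still matches the prefix `111`. Each combined state is a pair, one component from each; accept when both components accept.
          0    1  
>  q0     q1   q2 
   q1     q3   q4 
   q2     q5   q6 
   q3     q7   q8 
   q4     q9  q10 
   q5    q11  q12 
   q6    q13  q14 
   q7     q7   q8 
   q8     q9  q10 
   q9    q11  q12 
   q10   q13  q15 
   q11    q7   q8 
   q12    q9  q10 
   q13   q11  q12 
 * q14   q16  q14 
   q15   q13  q15 
 * q16   q17  q18 
 * q17   q19  q20 
 * q18   q21  q22 
   q19   q19  q20 
   q20   q21  q22 
   q21   q17  q18 
   q22   q16  q14 
(> = start, * = accepting)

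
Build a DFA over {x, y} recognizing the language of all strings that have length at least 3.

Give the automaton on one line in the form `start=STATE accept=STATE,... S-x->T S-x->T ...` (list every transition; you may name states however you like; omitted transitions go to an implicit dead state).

We only need to distinguish lengths 0, 1, …, 3, and '>3'. Chain q0 → q1 → q2 → q3 → q4 on every symbol, with q4 looping. Accepting states: {q3, q4}.
With 5 states:
        x   y  
>  q0   q1  q1 
   q1   q2  q2 
   q2   q3  q3 
 * q3   q4  q4 
 * q4   q4  q4 
(> = start, * = accepting)

start=q0 accept=q3,q4 q0-x->q1 q0-y->q1 q1-x->q2 q1-y->q2 q2-x->q3 q2-y->q3 q3-x->q4 q3-y->q4 q4-x->q4 q4-y->q4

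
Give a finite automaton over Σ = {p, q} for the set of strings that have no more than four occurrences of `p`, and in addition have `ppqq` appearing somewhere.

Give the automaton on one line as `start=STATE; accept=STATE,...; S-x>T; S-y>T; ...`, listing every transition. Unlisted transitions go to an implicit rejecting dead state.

Build one automaton per condition and run them in lockstep. One (6 states) tracks the count of `p`s, saturating at 5; the other (5 states) tracks whether and how much of `ppqq` has been seen. Each combined state is a pair, one component from each; accept when both components accept. After merging equivalent states the machine shrinks.
       p  q 
>  A   B  A 
   B   C  D 
   C   E  F 
   D   G  D 
   E   H  I 
   F   J  K 
   G   E  L 
   H   M  N 
   I   M  O 
   J   H  M 
 * K   O  K 
   L   J  L 
   M   M  M 
   N   M  P 
 * O   P  O 
 * P   M  P 
(> = start, * = accepting)

start=A; accept=K,O,P; A-p>B; A-q>A; B-p>C; B-q>D; C-p>E; C-q>F; D-p>G; D-q>D; E-p>H; E-q>I; F-p>J; F-q>K; G-p>E; G-q>L; H-p>M; H-q>N; I-p>M; I-q>O; J-p>H; J-q>M; K-p>O; K-q>K; L-p>J; L-q>L; M-p>M; M-q>M; N-p>M; N-q>P; O-p>P; O-q>O; P-p>M; P-q>P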